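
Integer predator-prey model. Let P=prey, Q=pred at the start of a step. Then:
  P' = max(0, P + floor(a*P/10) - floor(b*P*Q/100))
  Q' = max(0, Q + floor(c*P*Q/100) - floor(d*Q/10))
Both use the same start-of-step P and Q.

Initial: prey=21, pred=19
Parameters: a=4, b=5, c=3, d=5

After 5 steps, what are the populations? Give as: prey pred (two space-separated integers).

Step 1: prey: 21+8-19=10; pred: 19+11-9=21
Step 2: prey: 10+4-10=4; pred: 21+6-10=17
Step 3: prey: 4+1-3=2; pred: 17+2-8=11
Step 4: prey: 2+0-1=1; pred: 11+0-5=6
Step 5: prey: 1+0-0=1; pred: 6+0-3=3

Answer: 1 3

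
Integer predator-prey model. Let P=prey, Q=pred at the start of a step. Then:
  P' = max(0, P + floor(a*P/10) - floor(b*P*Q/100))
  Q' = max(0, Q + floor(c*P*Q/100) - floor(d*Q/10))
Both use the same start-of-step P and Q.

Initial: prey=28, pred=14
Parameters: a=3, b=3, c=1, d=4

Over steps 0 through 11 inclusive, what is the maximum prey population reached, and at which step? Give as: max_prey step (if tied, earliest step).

Answer: 62 11

Derivation:
Step 1: prey: 28+8-11=25; pred: 14+3-5=12
Step 2: prey: 25+7-9=23; pred: 12+3-4=11
Step 3: prey: 23+6-7=22; pred: 11+2-4=9
Step 4: prey: 22+6-5=23; pred: 9+1-3=7
Step 5: prey: 23+6-4=25; pred: 7+1-2=6
Step 6: prey: 25+7-4=28; pred: 6+1-2=5
Step 7: prey: 28+8-4=32; pred: 5+1-2=4
Step 8: prey: 32+9-3=38; pred: 4+1-1=4
Step 9: prey: 38+11-4=45; pred: 4+1-1=4
Step 10: prey: 45+13-5=53; pred: 4+1-1=4
Step 11: prey: 53+15-6=62; pred: 4+2-1=5
Max prey = 62 at step 11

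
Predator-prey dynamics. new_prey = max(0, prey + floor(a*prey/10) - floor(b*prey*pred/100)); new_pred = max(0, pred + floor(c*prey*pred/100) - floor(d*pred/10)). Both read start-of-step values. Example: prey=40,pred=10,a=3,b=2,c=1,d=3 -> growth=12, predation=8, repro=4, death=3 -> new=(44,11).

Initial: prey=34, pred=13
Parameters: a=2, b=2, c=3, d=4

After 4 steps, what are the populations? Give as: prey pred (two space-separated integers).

Answer: 4 45

Derivation:
Step 1: prey: 34+6-8=32; pred: 13+13-5=21
Step 2: prey: 32+6-13=25; pred: 21+20-8=33
Step 3: prey: 25+5-16=14; pred: 33+24-13=44
Step 4: prey: 14+2-12=4; pred: 44+18-17=45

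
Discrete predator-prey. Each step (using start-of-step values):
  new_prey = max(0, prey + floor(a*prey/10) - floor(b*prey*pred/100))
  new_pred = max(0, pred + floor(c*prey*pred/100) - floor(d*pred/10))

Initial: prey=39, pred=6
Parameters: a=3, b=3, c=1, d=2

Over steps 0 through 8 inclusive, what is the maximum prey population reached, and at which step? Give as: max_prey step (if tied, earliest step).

Answer: 47 3

Derivation:
Step 1: prey: 39+11-7=43; pred: 6+2-1=7
Step 2: prey: 43+12-9=46; pred: 7+3-1=9
Step 3: prey: 46+13-12=47; pred: 9+4-1=12
Step 4: prey: 47+14-16=45; pred: 12+5-2=15
Step 5: prey: 45+13-20=38; pred: 15+6-3=18
Step 6: prey: 38+11-20=29; pred: 18+6-3=21
Step 7: prey: 29+8-18=19; pred: 21+6-4=23
Step 8: prey: 19+5-13=11; pred: 23+4-4=23
Max prey = 47 at step 3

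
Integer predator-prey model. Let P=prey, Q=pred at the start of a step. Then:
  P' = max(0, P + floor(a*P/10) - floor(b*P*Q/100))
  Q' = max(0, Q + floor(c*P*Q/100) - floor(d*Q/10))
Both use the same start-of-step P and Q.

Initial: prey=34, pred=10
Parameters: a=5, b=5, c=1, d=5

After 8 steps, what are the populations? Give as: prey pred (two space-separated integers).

Step 1: prey: 34+17-17=34; pred: 10+3-5=8
Step 2: prey: 34+17-13=38; pred: 8+2-4=6
Step 3: prey: 38+19-11=46; pred: 6+2-3=5
Step 4: prey: 46+23-11=58; pred: 5+2-2=5
Step 5: prey: 58+29-14=73; pred: 5+2-2=5
Step 6: prey: 73+36-18=91; pred: 5+3-2=6
Step 7: prey: 91+45-27=109; pred: 6+5-3=8
Step 8: prey: 109+54-43=120; pred: 8+8-4=12

Answer: 120 12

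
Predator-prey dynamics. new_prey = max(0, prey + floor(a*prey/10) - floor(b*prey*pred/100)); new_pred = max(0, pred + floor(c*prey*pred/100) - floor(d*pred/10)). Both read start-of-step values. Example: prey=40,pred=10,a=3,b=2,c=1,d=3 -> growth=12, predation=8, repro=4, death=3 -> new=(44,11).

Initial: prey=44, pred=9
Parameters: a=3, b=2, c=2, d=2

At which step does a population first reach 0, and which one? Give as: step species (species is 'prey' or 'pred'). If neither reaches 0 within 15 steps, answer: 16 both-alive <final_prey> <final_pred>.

Step 1: prey: 44+13-7=50; pred: 9+7-1=15
Step 2: prey: 50+15-15=50; pred: 15+15-3=27
Step 3: prey: 50+15-27=38; pred: 27+27-5=49
Step 4: prey: 38+11-37=12; pred: 49+37-9=77
Step 5: prey: 12+3-18=0; pred: 77+18-15=80
First extinction: prey at step 5

Answer: 5 prey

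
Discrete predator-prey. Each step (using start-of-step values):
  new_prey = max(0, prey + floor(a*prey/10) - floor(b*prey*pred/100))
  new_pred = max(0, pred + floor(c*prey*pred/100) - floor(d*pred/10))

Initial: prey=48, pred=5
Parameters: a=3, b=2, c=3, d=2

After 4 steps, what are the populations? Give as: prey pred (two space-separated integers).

Step 1: prey: 48+14-4=58; pred: 5+7-1=11
Step 2: prey: 58+17-12=63; pred: 11+19-2=28
Step 3: prey: 63+18-35=46; pred: 28+52-5=75
Step 4: prey: 46+13-69=0; pred: 75+103-15=163

Answer: 0 163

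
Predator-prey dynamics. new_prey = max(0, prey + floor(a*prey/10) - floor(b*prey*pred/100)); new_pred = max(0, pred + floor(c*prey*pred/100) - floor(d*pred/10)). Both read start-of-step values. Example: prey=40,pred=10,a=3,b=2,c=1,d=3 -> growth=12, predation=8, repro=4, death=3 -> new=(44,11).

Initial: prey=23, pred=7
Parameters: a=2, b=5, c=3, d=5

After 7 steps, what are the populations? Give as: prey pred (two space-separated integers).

Answer: 9 2

Derivation:
Step 1: prey: 23+4-8=19; pred: 7+4-3=8
Step 2: prey: 19+3-7=15; pred: 8+4-4=8
Step 3: prey: 15+3-6=12; pred: 8+3-4=7
Step 4: prey: 12+2-4=10; pred: 7+2-3=6
Step 5: prey: 10+2-3=9; pred: 6+1-3=4
Step 6: prey: 9+1-1=9; pred: 4+1-2=3
Step 7: prey: 9+1-1=9; pred: 3+0-1=2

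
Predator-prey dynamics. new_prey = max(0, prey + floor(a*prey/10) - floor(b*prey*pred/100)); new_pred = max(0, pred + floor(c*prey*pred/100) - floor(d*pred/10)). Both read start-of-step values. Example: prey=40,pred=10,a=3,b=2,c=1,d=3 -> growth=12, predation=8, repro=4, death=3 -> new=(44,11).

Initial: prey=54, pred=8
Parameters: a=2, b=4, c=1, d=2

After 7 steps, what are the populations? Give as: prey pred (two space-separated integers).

Answer: 2 11

Derivation:
Step 1: prey: 54+10-17=47; pred: 8+4-1=11
Step 2: prey: 47+9-20=36; pred: 11+5-2=14
Step 3: prey: 36+7-20=23; pred: 14+5-2=17
Step 4: prey: 23+4-15=12; pred: 17+3-3=17
Step 5: prey: 12+2-8=6; pred: 17+2-3=16
Step 6: prey: 6+1-3=4; pred: 16+0-3=13
Step 7: prey: 4+0-2=2; pred: 13+0-2=11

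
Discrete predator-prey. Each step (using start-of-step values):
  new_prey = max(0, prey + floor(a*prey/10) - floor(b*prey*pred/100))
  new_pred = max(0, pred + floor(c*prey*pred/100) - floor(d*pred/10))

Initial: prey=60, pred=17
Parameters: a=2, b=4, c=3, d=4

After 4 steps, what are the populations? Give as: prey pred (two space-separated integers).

Answer: 0 24

Derivation:
Step 1: prey: 60+12-40=32; pred: 17+30-6=41
Step 2: prey: 32+6-52=0; pred: 41+39-16=64
Step 3: prey: 0+0-0=0; pred: 64+0-25=39
Step 4: prey: 0+0-0=0; pred: 39+0-15=24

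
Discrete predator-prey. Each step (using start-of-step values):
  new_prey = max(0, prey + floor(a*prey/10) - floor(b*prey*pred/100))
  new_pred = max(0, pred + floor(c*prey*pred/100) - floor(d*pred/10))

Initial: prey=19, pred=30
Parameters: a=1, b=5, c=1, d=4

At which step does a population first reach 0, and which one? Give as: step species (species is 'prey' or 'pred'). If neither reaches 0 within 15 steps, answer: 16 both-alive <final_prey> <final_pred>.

Answer: 1 prey

Derivation:
Step 1: prey: 19+1-28=0; pred: 30+5-12=23
First extinction: prey at step 1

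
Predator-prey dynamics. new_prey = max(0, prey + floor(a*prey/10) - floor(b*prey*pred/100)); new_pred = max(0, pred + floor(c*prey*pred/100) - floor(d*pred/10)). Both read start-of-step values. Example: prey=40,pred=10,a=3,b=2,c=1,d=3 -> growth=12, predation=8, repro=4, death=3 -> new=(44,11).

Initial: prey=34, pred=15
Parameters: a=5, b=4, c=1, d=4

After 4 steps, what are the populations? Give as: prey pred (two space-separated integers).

Answer: 30 10

Derivation:
Step 1: prey: 34+17-20=31; pred: 15+5-6=14
Step 2: prey: 31+15-17=29; pred: 14+4-5=13
Step 3: prey: 29+14-15=28; pred: 13+3-5=11
Step 4: prey: 28+14-12=30; pred: 11+3-4=10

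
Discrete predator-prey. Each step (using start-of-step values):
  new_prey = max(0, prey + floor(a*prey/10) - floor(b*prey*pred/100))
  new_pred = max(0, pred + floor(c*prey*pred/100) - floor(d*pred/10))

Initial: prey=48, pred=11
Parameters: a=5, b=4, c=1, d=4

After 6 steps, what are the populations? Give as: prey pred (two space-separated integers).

Answer: 27 17

Derivation:
Step 1: prey: 48+24-21=51; pred: 11+5-4=12
Step 2: prey: 51+25-24=52; pred: 12+6-4=14
Step 3: prey: 52+26-29=49; pred: 14+7-5=16
Step 4: prey: 49+24-31=42; pred: 16+7-6=17
Step 5: prey: 42+21-28=35; pred: 17+7-6=18
Step 6: prey: 35+17-25=27; pred: 18+6-7=17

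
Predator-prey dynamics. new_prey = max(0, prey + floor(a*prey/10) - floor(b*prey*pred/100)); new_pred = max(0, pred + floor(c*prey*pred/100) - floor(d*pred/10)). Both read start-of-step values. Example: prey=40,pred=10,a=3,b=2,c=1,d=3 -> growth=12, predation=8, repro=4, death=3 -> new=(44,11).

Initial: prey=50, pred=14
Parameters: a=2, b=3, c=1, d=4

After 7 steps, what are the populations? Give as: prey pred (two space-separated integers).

Answer: 13 4

Derivation:
Step 1: prey: 50+10-21=39; pred: 14+7-5=16
Step 2: prey: 39+7-18=28; pred: 16+6-6=16
Step 3: prey: 28+5-13=20; pred: 16+4-6=14
Step 4: prey: 20+4-8=16; pred: 14+2-5=11
Step 5: prey: 16+3-5=14; pred: 11+1-4=8
Step 6: prey: 14+2-3=13; pred: 8+1-3=6
Step 7: prey: 13+2-2=13; pred: 6+0-2=4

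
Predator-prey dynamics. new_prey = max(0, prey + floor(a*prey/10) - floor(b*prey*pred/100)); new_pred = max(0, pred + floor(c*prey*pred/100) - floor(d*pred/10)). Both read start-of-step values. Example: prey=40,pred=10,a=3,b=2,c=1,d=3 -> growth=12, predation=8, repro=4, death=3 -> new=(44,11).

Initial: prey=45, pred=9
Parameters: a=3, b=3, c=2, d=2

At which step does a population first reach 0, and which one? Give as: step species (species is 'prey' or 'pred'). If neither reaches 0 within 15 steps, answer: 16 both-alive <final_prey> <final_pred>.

Step 1: prey: 45+13-12=46; pred: 9+8-1=16
Step 2: prey: 46+13-22=37; pred: 16+14-3=27
Step 3: prey: 37+11-29=19; pred: 27+19-5=41
Step 4: prey: 19+5-23=1; pred: 41+15-8=48
Step 5: prey: 1+0-1=0; pred: 48+0-9=39
First extinction: prey at step 5

Answer: 5 prey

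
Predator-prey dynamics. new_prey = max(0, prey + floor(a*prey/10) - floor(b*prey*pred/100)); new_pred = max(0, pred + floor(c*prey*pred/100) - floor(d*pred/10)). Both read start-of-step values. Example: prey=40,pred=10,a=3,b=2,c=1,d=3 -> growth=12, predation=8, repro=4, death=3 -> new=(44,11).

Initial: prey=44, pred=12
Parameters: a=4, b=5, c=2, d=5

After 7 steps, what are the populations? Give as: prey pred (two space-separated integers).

Step 1: prey: 44+17-26=35; pred: 12+10-6=16
Step 2: prey: 35+14-28=21; pred: 16+11-8=19
Step 3: prey: 21+8-19=10; pred: 19+7-9=17
Step 4: prey: 10+4-8=6; pred: 17+3-8=12
Step 5: prey: 6+2-3=5; pred: 12+1-6=7
Step 6: prey: 5+2-1=6; pred: 7+0-3=4
Step 7: prey: 6+2-1=7; pred: 4+0-2=2

Answer: 7 2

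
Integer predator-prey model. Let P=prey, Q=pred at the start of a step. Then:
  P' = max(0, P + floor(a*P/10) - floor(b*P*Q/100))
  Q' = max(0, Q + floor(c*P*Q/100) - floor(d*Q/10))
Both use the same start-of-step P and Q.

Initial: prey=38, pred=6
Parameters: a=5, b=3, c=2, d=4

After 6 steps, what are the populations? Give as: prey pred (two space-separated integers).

Step 1: prey: 38+19-6=51; pred: 6+4-2=8
Step 2: prey: 51+25-12=64; pred: 8+8-3=13
Step 3: prey: 64+32-24=72; pred: 13+16-5=24
Step 4: prey: 72+36-51=57; pred: 24+34-9=49
Step 5: prey: 57+28-83=2; pred: 49+55-19=85
Step 6: prey: 2+1-5=0; pred: 85+3-34=54

Answer: 0 54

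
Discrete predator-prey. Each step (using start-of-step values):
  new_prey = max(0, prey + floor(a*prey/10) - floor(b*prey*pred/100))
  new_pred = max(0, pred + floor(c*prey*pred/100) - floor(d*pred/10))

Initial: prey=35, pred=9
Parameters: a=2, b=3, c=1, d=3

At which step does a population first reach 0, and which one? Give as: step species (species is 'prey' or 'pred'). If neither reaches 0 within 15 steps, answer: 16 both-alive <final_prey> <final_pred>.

Answer: 16 both-alive 23 6

Derivation:
Step 1: prey: 35+7-9=33; pred: 9+3-2=10
Step 2: prey: 33+6-9=30; pred: 10+3-3=10
Step 3: prey: 30+6-9=27; pred: 10+3-3=10
Step 4: prey: 27+5-8=24; pred: 10+2-3=9
Step 5: prey: 24+4-6=22; pred: 9+2-2=9
Step 6: prey: 22+4-5=21; pred: 9+1-2=8
Step 7: prey: 21+4-5=20; pred: 8+1-2=7
Step 8: prey: 20+4-4=20; pred: 7+1-2=6
Step 9: prey: 20+4-3=21; pred: 6+1-1=6
Step 10: prey: 21+4-3=22; pred: 6+1-1=6
Step 11: prey: 22+4-3=23; pred: 6+1-1=6
Step 12: prey: 23+4-4=23; pred: 6+1-1=6
Steps 13-15: state stable at prey=23, pred=6 (no change)
No extinction within 15 steps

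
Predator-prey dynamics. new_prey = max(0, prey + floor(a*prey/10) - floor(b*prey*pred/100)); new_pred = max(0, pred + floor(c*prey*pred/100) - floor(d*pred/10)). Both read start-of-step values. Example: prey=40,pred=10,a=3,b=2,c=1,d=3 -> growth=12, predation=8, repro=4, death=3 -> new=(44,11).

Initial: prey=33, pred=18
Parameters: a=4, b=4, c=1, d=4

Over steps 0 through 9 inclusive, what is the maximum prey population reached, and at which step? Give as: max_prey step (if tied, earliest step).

Answer: 39 9

Derivation:
Step 1: prey: 33+13-23=23; pred: 18+5-7=16
Step 2: prey: 23+9-14=18; pred: 16+3-6=13
Step 3: prey: 18+7-9=16; pred: 13+2-5=10
Step 4: prey: 16+6-6=16; pred: 10+1-4=7
Step 5: prey: 16+6-4=18; pred: 7+1-2=6
Step 6: prey: 18+7-4=21; pred: 6+1-2=5
Step 7: prey: 21+8-4=25; pred: 5+1-2=4
Step 8: prey: 25+10-4=31; pred: 4+1-1=4
Step 9: prey: 31+12-4=39; pred: 4+1-1=4
Max prey = 39 at step 9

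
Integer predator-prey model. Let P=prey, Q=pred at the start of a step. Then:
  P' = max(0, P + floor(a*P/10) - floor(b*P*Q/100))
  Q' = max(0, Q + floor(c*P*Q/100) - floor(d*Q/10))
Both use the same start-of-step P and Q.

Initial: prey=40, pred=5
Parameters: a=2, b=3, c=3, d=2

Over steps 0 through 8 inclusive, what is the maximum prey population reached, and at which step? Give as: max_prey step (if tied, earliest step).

Answer: 42 1

Derivation:
Step 1: prey: 40+8-6=42; pred: 5+6-1=10
Step 2: prey: 42+8-12=38; pred: 10+12-2=20
Step 3: prey: 38+7-22=23; pred: 20+22-4=38
Step 4: prey: 23+4-26=1; pred: 38+26-7=57
Step 5: prey: 1+0-1=0; pred: 57+1-11=47
Step 6: prey: 0+0-0=0; pred: 47+0-9=38
Step 7: prey: 0+0-0=0; pred: 38+0-7=31
Step 8: prey: 0+0-0=0; pred: 31+0-6=25
Max prey = 42 at step 1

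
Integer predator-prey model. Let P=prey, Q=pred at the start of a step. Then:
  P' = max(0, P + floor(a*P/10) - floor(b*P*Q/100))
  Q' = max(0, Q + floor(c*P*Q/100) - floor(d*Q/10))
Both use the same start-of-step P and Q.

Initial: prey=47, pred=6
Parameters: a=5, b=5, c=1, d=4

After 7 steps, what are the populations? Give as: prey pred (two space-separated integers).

Step 1: prey: 47+23-14=56; pred: 6+2-2=6
Step 2: prey: 56+28-16=68; pred: 6+3-2=7
Step 3: prey: 68+34-23=79; pred: 7+4-2=9
Step 4: prey: 79+39-35=83; pred: 9+7-3=13
Step 5: prey: 83+41-53=71; pred: 13+10-5=18
Step 6: prey: 71+35-63=43; pred: 18+12-7=23
Step 7: prey: 43+21-49=15; pred: 23+9-9=23

Answer: 15 23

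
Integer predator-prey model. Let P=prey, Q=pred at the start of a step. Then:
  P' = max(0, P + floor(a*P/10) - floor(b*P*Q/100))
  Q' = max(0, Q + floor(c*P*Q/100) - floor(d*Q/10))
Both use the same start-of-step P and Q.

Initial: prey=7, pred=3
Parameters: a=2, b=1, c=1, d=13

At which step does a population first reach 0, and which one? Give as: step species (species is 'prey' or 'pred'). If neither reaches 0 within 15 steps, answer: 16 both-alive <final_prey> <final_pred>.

Answer: 1 pred

Derivation:
Step 1: prey: 7+1-0=8; pred: 3+0-3=0
First extinction: pred at step 1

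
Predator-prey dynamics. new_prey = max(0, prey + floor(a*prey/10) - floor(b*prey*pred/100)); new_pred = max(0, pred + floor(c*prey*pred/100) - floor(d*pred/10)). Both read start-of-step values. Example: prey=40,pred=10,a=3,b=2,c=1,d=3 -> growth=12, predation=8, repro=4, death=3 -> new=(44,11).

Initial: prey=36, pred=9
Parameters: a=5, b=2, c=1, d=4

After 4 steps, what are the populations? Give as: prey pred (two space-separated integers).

Answer: 106 18

Derivation:
Step 1: prey: 36+18-6=48; pred: 9+3-3=9
Step 2: prey: 48+24-8=64; pred: 9+4-3=10
Step 3: prey: 64+32-12=84; pred: 10+6-4=12
Step 4: prey: 84+42-20=106; pred: 12+10-4=18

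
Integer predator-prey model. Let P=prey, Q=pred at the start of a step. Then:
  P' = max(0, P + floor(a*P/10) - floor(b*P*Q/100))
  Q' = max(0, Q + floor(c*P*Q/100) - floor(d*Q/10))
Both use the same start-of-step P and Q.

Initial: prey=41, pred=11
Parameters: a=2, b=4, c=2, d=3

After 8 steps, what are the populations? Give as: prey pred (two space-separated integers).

Step 1: prey: 41+8-18=31; pred: 11+9-3=17
Step 2: prey: 31+6-21=16; pred: 17+10-5=22
Step 3: prey: 16+3-14=5; pred: 22+7-6=23
Step 4: prey: 5+1-4=2; pred: 23+2-6=19
Step 5: prey: 2+0-1=1; pred: 19+0-5=14
Step 6: prey: 1+0-0=1; pred: 14+0-4=10
Step 7: prey: 1+0-0=1; pred: 10+0-3=7
Step 8: prey: 1+0-0=1; pred: 7+0-2=5

Answer: 1 5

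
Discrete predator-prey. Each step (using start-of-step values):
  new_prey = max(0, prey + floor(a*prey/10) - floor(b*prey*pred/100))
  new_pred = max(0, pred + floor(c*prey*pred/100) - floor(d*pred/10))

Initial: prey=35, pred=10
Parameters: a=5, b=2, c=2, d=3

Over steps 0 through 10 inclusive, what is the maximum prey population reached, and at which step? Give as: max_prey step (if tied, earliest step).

Step 1: prey: 35+17-7=45; pred: 10+7-3=14
Step 2: prey: 45+22-12=55; pred: 14+12-4=22
Step 3: prey: 55+27-24=58; pred: 22+24-6=40
Step 4: prey: 58+29-46=41; pred: 40+46-12=74
Step 5: prey: 41+20-60=1; pred: 74+60-22=112
Step 6: prey: 1+0-2=0; pred: 112+2-33=81
Step 7: prey: 0+0-0=0; pred: 81+0-24=57
Step 8: prey: 0+0-0=0; pred: 57+0-17=40
Step 9: prey: 0+0-0=0; pred: 40+0-12=28
Step 10: prey: 0+0-0=0; pred: 28+0-8=20
Max prey = 58 at step 3

Answer: 58 3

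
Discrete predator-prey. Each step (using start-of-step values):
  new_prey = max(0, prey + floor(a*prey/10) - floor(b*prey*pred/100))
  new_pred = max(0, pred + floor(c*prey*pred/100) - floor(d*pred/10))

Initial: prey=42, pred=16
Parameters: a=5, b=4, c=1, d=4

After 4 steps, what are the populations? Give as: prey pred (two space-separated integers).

Answer: 28 11

Derivation:
Step 1: prey: 42+21-26=37; pred: 16+6-6=16
Step 2: prey: 37+18-23=32; pred: 16+5-6=15
Step 3: prey: 32+16-19=29; pred: 15+4-6=13
Step 4: prey: 29+14-15=28; pred: 13+3-5=11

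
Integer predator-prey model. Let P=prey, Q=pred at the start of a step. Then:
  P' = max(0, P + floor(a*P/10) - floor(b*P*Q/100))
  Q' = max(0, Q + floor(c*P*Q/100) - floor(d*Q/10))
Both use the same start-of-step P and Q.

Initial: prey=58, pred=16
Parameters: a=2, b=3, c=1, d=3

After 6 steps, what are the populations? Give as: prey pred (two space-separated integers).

Step 1: prey: 58+11-27=42; pred: 16+9-4=21
Step 2: prey: 42+8-26=24; pred: 21+8-6=23
Step 3: prey: 24+4-16=12; pred: 23+5-6=22
Step 4: prey: 12+2-7=7; pred: 22+2-6=18
Step 5: prey: 7+1-3=5; pred: 18+1-5=14
Step 6: prey: 5+1-2=4; pred: 14+0-4=10

Answer: 4 10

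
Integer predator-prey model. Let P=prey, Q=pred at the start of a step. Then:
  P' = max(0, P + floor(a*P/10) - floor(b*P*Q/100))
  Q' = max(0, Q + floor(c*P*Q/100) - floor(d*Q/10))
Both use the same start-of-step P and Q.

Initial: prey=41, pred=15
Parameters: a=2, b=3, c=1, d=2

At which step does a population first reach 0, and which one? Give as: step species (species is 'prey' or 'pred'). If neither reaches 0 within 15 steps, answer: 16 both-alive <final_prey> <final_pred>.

Step 1: prey: 41+8-18=31; pred: 15+6-3=18
Step 2: prey: 31+6-16=21; pred: 18+5-3=20
Step 3: prey: 21+4-12=13; pred: 20+4-4=20
Step 4: prey: 13+2-7=8; pred: 20+2-4=18
Step 5: prey: 8+1-4=5; pred: 18+1-3=16
Step 6: prey: 5+1-2=4; pred: 16+0-3=13
Step 7: prey: 4+0-1=3; pred: 13+0-2=11
Step 8: prey: 3+0-0=3; pred: 11+0-2=9
Step 9: prey: 3+0-0=3; pred: 9+0-1=8
Step 10: prey: 3+0-0=3; pred: 8+0-1=7
Step 11: prey: 3+0-0=3; pred: 7+0-1=6
Step 12: prey: 3+0-0=3; pred: 6+0-1=5
Step 13: prey: 3+0-0=3; pred: 5+0-1=4
Step 14: prey: 3+0-0=3; pred: 4+0-0=4
Steps 15-15: state stable at prey=3, pred=4 (no change)
No extinction within 15 steps

Answer: 16 both-alive 3 4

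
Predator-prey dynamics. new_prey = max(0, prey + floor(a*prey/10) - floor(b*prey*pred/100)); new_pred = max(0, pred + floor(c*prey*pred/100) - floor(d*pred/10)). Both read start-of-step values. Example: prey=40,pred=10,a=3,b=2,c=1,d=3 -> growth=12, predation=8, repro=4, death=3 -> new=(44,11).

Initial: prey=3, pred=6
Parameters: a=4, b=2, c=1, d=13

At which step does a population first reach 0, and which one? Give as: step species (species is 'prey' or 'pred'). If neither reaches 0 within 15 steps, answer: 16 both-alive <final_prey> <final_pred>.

Step 1: prey: 3+1-0=4; pred: 6+0-7=0
First extinction: pred at step 1

Answer: 1 pred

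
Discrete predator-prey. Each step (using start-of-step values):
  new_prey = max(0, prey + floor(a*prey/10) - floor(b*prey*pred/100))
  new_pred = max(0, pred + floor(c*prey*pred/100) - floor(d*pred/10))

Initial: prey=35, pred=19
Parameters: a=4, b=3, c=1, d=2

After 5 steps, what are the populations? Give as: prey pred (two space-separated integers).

Answer: 7 22

Derivation:
Step 1: prey: 35+14-19=30; pred: 19+6-3=22
Step 2: prey: 30+12-19=23; pred: 22+6-4=24
Step 3: prey: 23+9-16=16; pred: 24+5-4=25
Step 4: prey: 16+6-12=10; pred: 25+4-5=24
Step 5: prey: 10+4-7=7; pred: 24+2-4=22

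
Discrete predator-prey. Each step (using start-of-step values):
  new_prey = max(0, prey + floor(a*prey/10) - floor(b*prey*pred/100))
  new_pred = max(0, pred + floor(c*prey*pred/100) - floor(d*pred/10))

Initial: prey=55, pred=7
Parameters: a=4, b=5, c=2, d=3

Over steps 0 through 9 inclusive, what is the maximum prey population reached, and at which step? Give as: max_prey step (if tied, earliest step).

Step 1: prey: 55+22-19=58; pred: 7+7-2=12
Step 2: prey: 58+23-34=47; pred: 12+13-3=22
Step 3: prey: 47+18-51=14; pred: 22+20-6=36
Step 4: prey: 14+5-25=0; pred: 36+10-10=36
Step 5: prey: 0+0-0=0; pred: 36+0-10=26
Step 6: prey: 0+0-0=0; pred: 26+0-7=19
Step 7: prey: 0+0-0=0; pred: 19+0-5=14
Step 8: prey: 0+0-0=0; pred: 14+0-4=10
Step 9: prey: 0+0-0=0; pred: 10+0-3=7
Max prey = 58 at step 1

Answer: 58 1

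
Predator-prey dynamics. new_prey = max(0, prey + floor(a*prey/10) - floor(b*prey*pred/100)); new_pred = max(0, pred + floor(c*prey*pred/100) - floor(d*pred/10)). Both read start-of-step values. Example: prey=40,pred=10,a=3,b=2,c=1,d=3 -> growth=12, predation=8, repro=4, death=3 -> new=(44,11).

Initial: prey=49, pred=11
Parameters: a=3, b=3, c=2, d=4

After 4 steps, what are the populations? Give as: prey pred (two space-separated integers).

Answer: 5 35

Derivation:
Step 1: prey: 49+14-16=47; pred: 11+10-4=17
Step 2: prey: 47+14-23=38; pred: 17+15-6=26
Step 3: prey: 38+11-29=20; pred: 26+19-10=35
Step 4: prey: 20+6-21=5; pred: 35+14-14=35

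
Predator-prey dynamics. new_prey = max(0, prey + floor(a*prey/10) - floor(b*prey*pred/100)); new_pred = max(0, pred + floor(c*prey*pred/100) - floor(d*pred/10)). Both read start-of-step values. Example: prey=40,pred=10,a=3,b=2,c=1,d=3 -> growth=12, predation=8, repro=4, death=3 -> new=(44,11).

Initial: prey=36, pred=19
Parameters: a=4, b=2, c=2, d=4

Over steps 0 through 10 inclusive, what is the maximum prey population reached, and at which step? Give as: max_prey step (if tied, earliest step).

Step 1: prey: 36+14-13=37; pred: 19+13-7=25
Step 2: prey: 37+14-18=33; pred: 25+18-10=33
Step 3: prey: 33+13-21=25; pred: 33+21-13=41
Step 4: prey: 25+10-20=15; pred: 41+20-16=45
Step 5: prey: 15+6-13=8; pred: 45+13-18=40
Step 6: prey: 8+3-6=5; pred: 40+6-16=30
Step 7: prey: 5+2-3=4; pred: 30+3-12=21
Step 8: prey: 4+1-1=4; pred: 21+1-8=14
Step 9: prey: 4+1-1=4; pred: 14+1-5=10
Step 10: prey: 4+1-0=5; pred: 10+0-4=6
Max prey = 37 at step 1

Answer: 37 1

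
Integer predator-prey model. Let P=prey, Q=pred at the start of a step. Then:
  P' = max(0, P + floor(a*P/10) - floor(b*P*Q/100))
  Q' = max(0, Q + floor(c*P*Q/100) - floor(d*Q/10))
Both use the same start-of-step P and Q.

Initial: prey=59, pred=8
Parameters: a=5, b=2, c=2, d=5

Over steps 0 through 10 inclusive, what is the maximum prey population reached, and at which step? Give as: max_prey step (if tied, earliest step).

Step 1: prey: 59+29-9=79; pred: 8+9-4=13
Step 2: prey: 79+39-20=98; pred: 13+20-6=27
Step 3: prey: 98+49-52=95; pred: 27+52-13=66
Step 4: prey: 95+47-125=17; pred: 66+125-33=158
Step 5: prey: 17+8-53=0; pred: 158+53-79=132
Step 6: prey: 0+0-0=0; pred: 132+0-66=66
Step 7: prey: 0+0-0=0; pred: 66+0-33=33
Step 8: prey: 0+0-0=0; pred: 33+0-16=17
Step 9: prey: 0+0-0=0; pred: 17+0-8=9
Step 10: prey: 0+0-0=0; pred: 9+0-4=5
Max prey = 98 at step 2

Answer: 98 2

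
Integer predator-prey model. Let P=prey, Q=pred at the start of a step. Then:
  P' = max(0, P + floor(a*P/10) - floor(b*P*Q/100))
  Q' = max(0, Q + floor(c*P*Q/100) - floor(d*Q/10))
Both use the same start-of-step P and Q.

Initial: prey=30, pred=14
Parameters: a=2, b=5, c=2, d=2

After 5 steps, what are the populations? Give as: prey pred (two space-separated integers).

Answer: 0 13

Derivation:
Step 1: prey: 30+6-21=15; pred: 14+8-2=20
Step 2: prey: 15+3-15=3; pred: 20+6-4=22
Step 3: prey: 3+0-3=0; pred: 22+1-4=19
Step 4: prey: 0+0-0=0; pred: 19+0-3=16
Step 5: prey: 0+0-0=0; pred: 16+0-3=13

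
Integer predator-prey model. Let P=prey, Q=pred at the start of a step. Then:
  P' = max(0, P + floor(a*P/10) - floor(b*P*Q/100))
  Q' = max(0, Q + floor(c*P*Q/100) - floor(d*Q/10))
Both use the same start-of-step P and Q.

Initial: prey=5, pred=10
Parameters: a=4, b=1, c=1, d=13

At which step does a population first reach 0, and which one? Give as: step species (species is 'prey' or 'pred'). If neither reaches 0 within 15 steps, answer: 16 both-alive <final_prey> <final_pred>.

Step 1: prey: 5+2-0=7; pred: 10+0-13=0
First extinction: pred at step 1

Answer: 1 pred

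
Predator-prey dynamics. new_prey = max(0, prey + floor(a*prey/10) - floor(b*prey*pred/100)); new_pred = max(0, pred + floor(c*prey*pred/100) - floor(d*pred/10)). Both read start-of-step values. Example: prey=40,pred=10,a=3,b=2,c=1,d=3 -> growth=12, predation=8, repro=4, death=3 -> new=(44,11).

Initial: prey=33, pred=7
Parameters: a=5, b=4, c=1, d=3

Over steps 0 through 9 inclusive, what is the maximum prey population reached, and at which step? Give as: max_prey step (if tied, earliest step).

Answer: 78 5

Derivation:
Step 1: prey: 33+16-9=40; pred: 7+2-2=7
Step 2: prey: 40+20-11=49; pred: 7+2-2=7
Step 3: prey: 49+24-13=60; pred: 7+3-2=8
Step 4: prey: 60+30-19=71; pred: 8+4-2=10
Step 5: prey: 71+35-28=78; pred: 10+7-3=14
Step 6: prey: 78+39-43=74; pred: 14+10-4=20
Step 7: prey: 74+37-59=52; pred: 20+14-6=28
Step 8: prey: 52+26-58=20; pred: 28+14-8=34
Step 9: prey: 20+10-27=3; pred: 34+6-10=30
Max prey = 78 at step 5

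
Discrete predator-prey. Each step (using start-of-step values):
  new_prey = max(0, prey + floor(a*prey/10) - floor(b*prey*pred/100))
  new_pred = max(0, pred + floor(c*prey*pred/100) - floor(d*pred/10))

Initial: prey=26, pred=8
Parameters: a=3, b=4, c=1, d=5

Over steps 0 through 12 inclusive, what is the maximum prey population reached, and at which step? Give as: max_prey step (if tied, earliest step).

Answer: 189 12

Derivation:
Step 1: prey: 26+7-8=25; pred: 8+2-4=6
Step 2: prey: 25+7-6=26; pred: 6+1-3=4
Step 3: prey: 26+7-4=29; pred: 4+1-2=3
Step 4: prey: 29+8-3=34; pred: 3+0-1=2
Step 5: prey: 34+10-2=42; pred: 2+0-1=1
Step 6: prey: 42+12-1=53; pred: 1+0-0=1
Step 7: prey: 53+15-2=66; pred: 1+0-0=1
Step 8: prey: 66+19-2=83; pred: 1+0-0=1
Step 9: prey: 83+24-3=104; pred: 1+0-0=1
Step 10: prey: 104+31-4=131; pred: 1+1-0=2
Step 11: prey: 131+39-10=160; pred: 2+2-1=3
Step 12: prey: 160+48-19=189; pred: 3+4-1=6
Max prey = 189 at step 12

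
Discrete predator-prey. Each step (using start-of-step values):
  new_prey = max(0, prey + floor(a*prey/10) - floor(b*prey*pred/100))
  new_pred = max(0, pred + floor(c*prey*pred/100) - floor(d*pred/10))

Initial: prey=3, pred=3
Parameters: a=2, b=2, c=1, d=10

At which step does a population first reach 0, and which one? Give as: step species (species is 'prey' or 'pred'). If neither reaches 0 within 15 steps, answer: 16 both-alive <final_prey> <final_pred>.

Step 1: prey: 3+0-0=3; pred: 3+0-3=0
First extinction: pred at step 1

Answer: 1 pred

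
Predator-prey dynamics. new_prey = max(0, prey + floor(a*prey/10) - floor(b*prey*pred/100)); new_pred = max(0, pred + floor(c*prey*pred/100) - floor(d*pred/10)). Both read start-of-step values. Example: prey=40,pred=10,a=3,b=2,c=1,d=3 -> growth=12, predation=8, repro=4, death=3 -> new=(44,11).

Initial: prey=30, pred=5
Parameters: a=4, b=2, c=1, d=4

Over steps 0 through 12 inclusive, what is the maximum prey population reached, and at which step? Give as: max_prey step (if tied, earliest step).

Answer: 150 7

Derivation:
Step 1: prey: 30+12-3=39; pred: 5+1-2=4
Step 2: prey: 39+15-3=51; pred: 4+1-1=4
Step 3: prey: 51+20-4=67; pred: 4+2-1=5
Step 4: prey: 67+26-6=87; pred: 5+3-2=6
Step 5: prey: 87+34-10=111; pred: 6+5-2=9
Step 6: prey: 111+44-19=136; pred: 9+9-3=15
Step 7: prey: 136+54-40=150; pred: 15+20-6=29
Step 8: prey: 150+60-87=123; pred: 29+43-11=61
Step 9: prey: 123+49-150=22; pred: 61+75-24=112
Step 10: prey: 22+8-49=0; pred: 112+24-44=92
Step 11: prey: 0+0-0=0; pred: 92+0-36=56
Step 12: prey: 0+0-0=0; pred: 56+0-22=34
Max prey = 150 at step 7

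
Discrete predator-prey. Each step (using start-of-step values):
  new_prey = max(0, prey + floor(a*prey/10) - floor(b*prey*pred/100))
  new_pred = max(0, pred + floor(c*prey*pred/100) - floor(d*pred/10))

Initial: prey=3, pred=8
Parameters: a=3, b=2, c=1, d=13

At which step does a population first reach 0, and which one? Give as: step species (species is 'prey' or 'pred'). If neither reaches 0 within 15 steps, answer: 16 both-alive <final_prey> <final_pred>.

Step 1: prey: 3+0-0=3; pred: 8+0-10=0
First extinction: pred at step 1

Answer: 1 pred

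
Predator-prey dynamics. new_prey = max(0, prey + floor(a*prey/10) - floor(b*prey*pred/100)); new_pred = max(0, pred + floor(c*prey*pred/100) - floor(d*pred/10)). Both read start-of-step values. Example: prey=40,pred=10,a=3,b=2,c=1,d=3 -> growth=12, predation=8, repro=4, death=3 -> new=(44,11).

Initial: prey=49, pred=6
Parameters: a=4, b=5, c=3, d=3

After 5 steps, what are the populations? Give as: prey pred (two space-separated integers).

Step 1: prey: 49+19-14=54; pred: 6+8-1=13
Step 2: prey: 54+21-35=40; pred: 13+21-3=31
Step 3: prey: 40+16-62=0; pred: 31+37-9=59
Step 4: prey: 0+0-0=0; pred: 59+0-17=42
Step 5: prey: 0+0-0=0; pred: 42+0-12=30

Answer: 0 30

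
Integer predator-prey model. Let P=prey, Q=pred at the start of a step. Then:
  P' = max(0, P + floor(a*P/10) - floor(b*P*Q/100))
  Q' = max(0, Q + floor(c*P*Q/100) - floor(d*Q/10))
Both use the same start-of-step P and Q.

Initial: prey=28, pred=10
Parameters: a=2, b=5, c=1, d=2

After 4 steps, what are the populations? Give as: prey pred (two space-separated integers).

Step 1: prey: 28+5-14=19; pred: 10+2-2=10
Step 2: prey: 19+3-9=13; pred: 10+1-2=9
Step 3: prey: 13+2-5=10; pred: 9+1-1=9
Step 4: prey: 10+2-4=8; pred: 9+0-1=8

Answer: 8 8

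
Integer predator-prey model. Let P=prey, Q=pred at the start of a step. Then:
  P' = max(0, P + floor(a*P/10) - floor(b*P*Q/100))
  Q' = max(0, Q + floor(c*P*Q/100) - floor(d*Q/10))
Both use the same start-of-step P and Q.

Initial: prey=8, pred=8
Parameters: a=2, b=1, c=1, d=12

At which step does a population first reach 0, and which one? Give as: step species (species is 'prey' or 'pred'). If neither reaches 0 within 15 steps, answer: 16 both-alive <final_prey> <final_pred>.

Step 1: prey: 8+1-0=9; pred: 8+0-9=0
First extinction: pred at step 1

Answer: 1 pred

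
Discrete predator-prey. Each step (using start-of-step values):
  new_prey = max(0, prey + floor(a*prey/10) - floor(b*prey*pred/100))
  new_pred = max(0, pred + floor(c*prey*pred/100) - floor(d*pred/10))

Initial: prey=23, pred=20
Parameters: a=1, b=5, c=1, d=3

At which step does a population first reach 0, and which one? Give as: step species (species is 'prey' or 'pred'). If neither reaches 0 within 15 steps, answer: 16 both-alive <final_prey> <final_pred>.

Step 1: prey: 23+2-23=2; pred: 20+4-6=18
Step 2: prey: 2+0-1=1; pred: 18+0-5=13
Step 3: prey: 1+0-0=1; pred: 13+0-3=10
Step 4: prey: 1+0-0=1; pred: 10+0-3=7
Step 5: prey: 1+0-0=1; pred: 7+0-2=5
Step 6: prey: 1+0-0=1; pred: 5+0-1=4
Step 7: prey: 1+0-0=1; pred: 4+0-1=3
Step 8: prey: 1+0-0=1; pred: 3+0-0=3
Steps 9-15: state stable at prey=1, pred=3 (no change)
No extinction within 15 steps

Answer: 16 both-alive 1 3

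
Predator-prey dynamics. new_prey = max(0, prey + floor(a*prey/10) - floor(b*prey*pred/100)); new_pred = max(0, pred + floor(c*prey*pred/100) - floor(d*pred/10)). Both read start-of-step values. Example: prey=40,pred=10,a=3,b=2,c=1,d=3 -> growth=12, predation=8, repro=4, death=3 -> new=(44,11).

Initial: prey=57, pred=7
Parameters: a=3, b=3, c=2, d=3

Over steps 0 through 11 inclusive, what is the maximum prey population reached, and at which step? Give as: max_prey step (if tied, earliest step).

Answer: 63 1

Derivation:
Step 1: prey: 57+17-11=63; pred: 7+7-2=12
Step 2: prey: 63+18-22=59; pred: 12+15-3=24
Step 3: prey: 59+17-42=34; pred: 24+28-7=45
Step 4: prey: 34+10-45=0; pred: 45+30-13=62
Step 5: prey: 0+0-0=0; pred: 62+0-18=44
Step 6: prey: 0+0-0=0; pred: 44+0-13=31
Step 7: prey: 0+0-0=0; pred: 31+0-9=22
Step 8: prey: 0+0-0=0; pred: 22+0-6=16
Step 9: prey: 0+0-0=0; pred: 16+0-4=12
Step 10: prey: 0+0-0=0; pred: 12+0-3=9
Step 11: prey: 0+0-0=0; pred: 9+0-2=7
Max prey = 63 at step 1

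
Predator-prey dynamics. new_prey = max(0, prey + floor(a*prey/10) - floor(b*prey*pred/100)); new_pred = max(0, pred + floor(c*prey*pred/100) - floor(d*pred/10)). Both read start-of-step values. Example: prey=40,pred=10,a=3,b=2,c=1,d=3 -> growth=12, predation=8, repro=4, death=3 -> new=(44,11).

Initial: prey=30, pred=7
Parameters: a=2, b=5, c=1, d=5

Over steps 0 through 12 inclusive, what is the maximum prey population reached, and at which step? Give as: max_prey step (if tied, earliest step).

Step 1: prey: 30+6-10=26; pred: 7+2-3=6
Step 2: prey: 26+5-7=24; pred: 6+1-3=4
Step 3: prey: 24+4-4=24; pred: 4+0-2=2
Step 4: prey: 24+4-2=26; pred: 2+0-1=1
Step 5: prey: 26+5-1=30; pred: 1+0-0=1
Step 6: prey: 30+6-1=35; pred: 1+0-0=1
Step 7: prey: 35+7-1=41; pred: 1+0-0=1
Step 8: prey: 41+8-2=47; pred: 1+0-0=1
Step 9: prey: 47+9-2=54; pred: 1+0-0=1
Step 10: prey: 54+10-2=62; pred: 1+0-0=1
Step 11: prey: 62+12-3=71; pred: 1+0-0=1
Step 12: prey: 71+14-3=82; pred: 1+0-0=1
Max prey = 82 at step 12

Answer: 82 12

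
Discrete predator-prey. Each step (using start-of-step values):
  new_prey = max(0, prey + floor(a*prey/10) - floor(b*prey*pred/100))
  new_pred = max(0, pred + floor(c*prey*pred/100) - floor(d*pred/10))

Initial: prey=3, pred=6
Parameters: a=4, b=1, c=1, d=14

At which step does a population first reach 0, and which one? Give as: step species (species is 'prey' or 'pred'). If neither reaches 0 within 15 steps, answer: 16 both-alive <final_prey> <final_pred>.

Answer: 1 pred

Derivation:
Step 1: prey: 3+1-0=4; pred: 6+0-8=0
First extinction: pred at step 1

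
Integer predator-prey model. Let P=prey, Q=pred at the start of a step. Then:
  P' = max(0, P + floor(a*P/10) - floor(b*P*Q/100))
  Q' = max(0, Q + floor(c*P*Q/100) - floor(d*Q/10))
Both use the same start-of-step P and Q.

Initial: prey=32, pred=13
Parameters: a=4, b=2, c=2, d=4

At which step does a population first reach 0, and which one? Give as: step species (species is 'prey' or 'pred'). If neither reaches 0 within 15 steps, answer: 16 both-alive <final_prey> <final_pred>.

Step 1: prey: 32+12-8=36; pred: 13+8-5=16
Step 2: prey: 36+14-11=39; pred: 16+11-6=21
Step 3: prey: 39+15-16=38; pred: 21+16-8=29
Step 4: prey: 38+15-22=31; pred: 29+22-11=40
Step 5: prey: 31+12-24=19; pred: 40+24-16=48
Step 6: prey: 19+7-18=8; pred: 48+18-19=47
Step 7: prey: 8+3-7=4; pred: 47+7-18=36
Step 8: prey: 4+1-2=3; pred: 36+2-14=24
Step 9: prey: 3+1-1=3; pred: 24+1-9=16
Step 10: prey: 3+1-0=4; pred: 16+0-6=10
Step 11: prey: 4+1-0=5; pred: 10+0-4=6
Step 12: prey: 5+2-0=7; pred: 6+0-2=4
Step 13: prey: 7+2-0=9; pred: 4+0-1=3
Step 14: prey: 9+3-0=12; pred: 3+0-1=2
Step 15: prey: 12+4-0=16; pred: 2+0-0=2
No extinction within 15 steps

Answer: 16 both-alive 16 2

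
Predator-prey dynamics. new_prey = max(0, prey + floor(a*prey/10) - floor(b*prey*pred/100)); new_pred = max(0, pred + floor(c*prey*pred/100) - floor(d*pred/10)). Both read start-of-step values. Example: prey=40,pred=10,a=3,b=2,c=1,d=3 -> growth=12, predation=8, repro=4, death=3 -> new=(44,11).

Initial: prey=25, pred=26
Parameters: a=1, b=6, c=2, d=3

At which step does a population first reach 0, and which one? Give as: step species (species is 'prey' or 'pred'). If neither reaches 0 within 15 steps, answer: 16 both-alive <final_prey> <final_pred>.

Step 1: prey: 25+2-39=0; pred: 26+13-7=32
First extinction: prey at step 1

Answer: 1 prey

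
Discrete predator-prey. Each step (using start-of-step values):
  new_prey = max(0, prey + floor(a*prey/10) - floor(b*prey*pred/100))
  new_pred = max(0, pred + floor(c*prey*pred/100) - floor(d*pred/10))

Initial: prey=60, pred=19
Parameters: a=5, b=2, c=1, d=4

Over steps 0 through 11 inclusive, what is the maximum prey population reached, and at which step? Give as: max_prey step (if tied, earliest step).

Answer: 71 2

Derivation:
Step 1: prey: 60+30-22=68; pred: 19+11-7=23
Step 2: prey: 68+34-31=71; pred: 23+15-9=29
Step 3: prey: 71+35-41=65; pred: 29+20-11=38
Step 4: prey: 65+32-49=48; pred: 38+24-15=47
Step 5: prey: 48+24-45=27; pred: 47+22-18=51
Step 6: prey: 27+13-27=13; pred: 51+13-20=44
Step 7: prey: 13+6-11=8; pred: 44+5-17=32
Step 8: prey: 8+4-5=7; pred: 32+2-12=22
Step 9: prey: 7+3-3=7; pred: 22+1-8=15
Step 10: prey: 7+3-2=8; pred: 15+1-6=10
Step 11: prey: 8+4-1=11; pred: 10+0-4=6
Max prey = 71 at step 2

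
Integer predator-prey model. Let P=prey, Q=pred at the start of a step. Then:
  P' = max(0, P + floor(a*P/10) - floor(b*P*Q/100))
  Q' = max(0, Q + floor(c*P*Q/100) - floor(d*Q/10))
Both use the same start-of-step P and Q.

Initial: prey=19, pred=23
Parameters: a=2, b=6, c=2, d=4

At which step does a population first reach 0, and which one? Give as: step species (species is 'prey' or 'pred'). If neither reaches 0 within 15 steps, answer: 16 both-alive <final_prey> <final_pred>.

Step 1: prey: 19+3-26=0; pred: 23+8-9=22
First extinction: prey at step 1

Answer: 1 prey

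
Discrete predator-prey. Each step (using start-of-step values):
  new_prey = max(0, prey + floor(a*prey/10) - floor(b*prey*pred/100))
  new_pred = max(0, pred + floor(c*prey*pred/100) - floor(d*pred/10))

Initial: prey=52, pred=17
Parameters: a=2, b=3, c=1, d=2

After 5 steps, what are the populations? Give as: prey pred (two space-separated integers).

Answer: 2 18

Derivation:
Step 1: prey: 52+10-26=36; pred: 17+8-3=22
Step 2: prey: 36+7-23=20; pred: 22+7-4=25
Step 3: prey: 20+4-15=9; pred: 25+5-5=25
Step 4: prey: 9+1-6=4; pred: 25+2-5=22
Step 5: prey: 4+0-2=2; pred: 22+0-4=18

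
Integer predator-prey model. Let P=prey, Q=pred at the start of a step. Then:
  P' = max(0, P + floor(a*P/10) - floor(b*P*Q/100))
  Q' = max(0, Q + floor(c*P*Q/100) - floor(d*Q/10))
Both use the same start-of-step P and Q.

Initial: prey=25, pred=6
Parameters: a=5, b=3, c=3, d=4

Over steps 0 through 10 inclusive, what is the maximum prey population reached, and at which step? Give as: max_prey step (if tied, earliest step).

Answer: 48 3

Derivation:
Step 1: prey: 25+12-4=33; pred: 6+4-2=8
Step 2: prey: 33+16-7=42; pred: 8+7-3=12
Step 3: prey: 42+21-15=48; pred: 12+15-4=23
Step 4: prey: 48+24-33=39; pred: 23+33-9=47
Step 5: prey: 39+19-54=4; pred: 47+54-18=83
Step 6: prey: 4+2-9=0; pred: 83+9-33=59
Step 7: prey: 0+0-0=0; pred: 59+0-23=36
Step 8: prey: 0+0-0=0; pred: 36+0-14=22
Step 9: prey: 0+0-0=0; pred: 22+0-8=14
Step 10: prey: 0+0-0=0; pred: 14+0-5=9
Max prey = 48 at step 3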